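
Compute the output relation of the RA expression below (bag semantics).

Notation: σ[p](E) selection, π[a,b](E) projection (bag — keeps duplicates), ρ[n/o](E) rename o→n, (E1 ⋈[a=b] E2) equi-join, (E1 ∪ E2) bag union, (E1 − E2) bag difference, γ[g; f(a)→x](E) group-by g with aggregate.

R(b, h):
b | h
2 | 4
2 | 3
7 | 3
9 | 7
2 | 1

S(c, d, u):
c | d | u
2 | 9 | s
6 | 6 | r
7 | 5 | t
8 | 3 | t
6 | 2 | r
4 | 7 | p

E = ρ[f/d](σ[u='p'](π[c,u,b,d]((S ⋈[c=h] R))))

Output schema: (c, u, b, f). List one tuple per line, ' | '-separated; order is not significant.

Row counts bottom-up:
  S → 6
  R → 5
  (S ⋈[c=h] R) → 2
  π[c,u,b,d]((S ⋈[c=h] R)) → 2
  σ[u='p'](π[c,u,b,d]((S ⋈[c=h] R))) → 1
  ρ[f/d](σ[u='p'](π[c,u,b,d]((S ⋈[c=h] R)))) → 1

== RESULT ==
c | u | b | f
4 | p | 2 | 7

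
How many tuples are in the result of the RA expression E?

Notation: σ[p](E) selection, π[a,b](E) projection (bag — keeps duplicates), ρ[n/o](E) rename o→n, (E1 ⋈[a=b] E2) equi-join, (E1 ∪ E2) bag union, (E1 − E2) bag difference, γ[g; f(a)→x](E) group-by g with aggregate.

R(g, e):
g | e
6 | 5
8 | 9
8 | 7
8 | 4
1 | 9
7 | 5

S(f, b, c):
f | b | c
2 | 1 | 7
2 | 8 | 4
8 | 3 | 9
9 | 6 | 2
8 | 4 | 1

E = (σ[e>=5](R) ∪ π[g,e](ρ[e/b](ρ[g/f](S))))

Subexpression sizes:
  R → 6
  σ[e>=5](R) → 5
  S → 5
  ρ[g/f](S) → 5
  ρ[e/b](ρ[g/f](S)) → 5
  π[g,e](ρ[e/b](ρ[g/f](S))) → 5
  (σ[e>=5](R) ∪ π[g,e](ρ[e/b](ρ[g/f](S)))) → 10

|E| = 10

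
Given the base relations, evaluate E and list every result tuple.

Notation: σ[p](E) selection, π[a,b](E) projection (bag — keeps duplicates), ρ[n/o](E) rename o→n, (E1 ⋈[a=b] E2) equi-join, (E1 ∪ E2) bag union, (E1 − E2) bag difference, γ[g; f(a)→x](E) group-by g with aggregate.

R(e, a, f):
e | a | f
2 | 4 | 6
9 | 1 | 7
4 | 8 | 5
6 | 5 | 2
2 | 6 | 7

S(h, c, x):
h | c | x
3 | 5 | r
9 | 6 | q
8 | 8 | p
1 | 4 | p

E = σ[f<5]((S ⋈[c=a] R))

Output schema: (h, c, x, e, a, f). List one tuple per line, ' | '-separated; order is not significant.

Per-node cardinality:
  S → 4
  R → 5
  (S ⋈[c=a] R) → 4
  σ[f<5]((S ⋈[c=a] R)) → 1

== RESULT ==
h | c | x | e | a | f
3 | 5 | r | 6 | 5 | 2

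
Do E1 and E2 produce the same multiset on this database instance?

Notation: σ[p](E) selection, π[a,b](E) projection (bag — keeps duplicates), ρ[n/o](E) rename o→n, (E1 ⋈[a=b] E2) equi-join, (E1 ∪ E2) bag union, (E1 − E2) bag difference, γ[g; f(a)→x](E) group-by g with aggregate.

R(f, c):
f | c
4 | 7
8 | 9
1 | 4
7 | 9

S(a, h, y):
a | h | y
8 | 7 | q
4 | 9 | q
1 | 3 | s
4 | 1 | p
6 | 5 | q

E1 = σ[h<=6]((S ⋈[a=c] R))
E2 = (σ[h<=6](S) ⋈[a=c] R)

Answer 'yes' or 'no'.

E1 row counts bottom-up:
  S → 5
  R → 4
  (S ⋈[a=c] R) → 2
  σ[h<=6]((S ⋈[a=c] R)) → 1
E2 row counts bottom-up:
  S → 5
  σ[h<=6](S) → 3
  R → 4
  (σ[h<=6](S) ⋈[a=c] R) → 1

E1 and E2 produce the same multiset:
a | h | y | f | c
4 | 1 | p | 1 | 4

yes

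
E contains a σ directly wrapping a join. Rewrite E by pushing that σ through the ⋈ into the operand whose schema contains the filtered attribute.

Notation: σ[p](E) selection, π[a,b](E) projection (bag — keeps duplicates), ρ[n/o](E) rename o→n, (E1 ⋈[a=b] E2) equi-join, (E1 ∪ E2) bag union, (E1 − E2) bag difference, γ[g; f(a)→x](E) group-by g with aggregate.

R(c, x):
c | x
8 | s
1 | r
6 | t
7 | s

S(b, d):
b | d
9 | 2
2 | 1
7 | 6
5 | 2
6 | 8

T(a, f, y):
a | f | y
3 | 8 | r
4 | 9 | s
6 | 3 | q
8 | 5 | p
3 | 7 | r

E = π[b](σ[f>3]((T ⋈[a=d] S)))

σ filters on f, owned by the left side.
E' = π[b]((σ[f>3](T) ⋈[a=d] S))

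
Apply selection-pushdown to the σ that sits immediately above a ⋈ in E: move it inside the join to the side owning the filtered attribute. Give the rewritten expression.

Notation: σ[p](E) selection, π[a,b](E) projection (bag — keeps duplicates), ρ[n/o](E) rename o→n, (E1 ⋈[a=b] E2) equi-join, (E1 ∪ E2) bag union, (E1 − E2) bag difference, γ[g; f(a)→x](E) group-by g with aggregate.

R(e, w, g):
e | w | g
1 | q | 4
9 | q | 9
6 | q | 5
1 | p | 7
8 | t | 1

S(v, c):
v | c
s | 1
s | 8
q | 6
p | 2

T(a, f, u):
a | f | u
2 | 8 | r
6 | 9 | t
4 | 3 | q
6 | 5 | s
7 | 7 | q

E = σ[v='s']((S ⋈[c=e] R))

σ filters on v, owned by the left side.
E' = (σ[v='s'](S) ⋈[c=e] R)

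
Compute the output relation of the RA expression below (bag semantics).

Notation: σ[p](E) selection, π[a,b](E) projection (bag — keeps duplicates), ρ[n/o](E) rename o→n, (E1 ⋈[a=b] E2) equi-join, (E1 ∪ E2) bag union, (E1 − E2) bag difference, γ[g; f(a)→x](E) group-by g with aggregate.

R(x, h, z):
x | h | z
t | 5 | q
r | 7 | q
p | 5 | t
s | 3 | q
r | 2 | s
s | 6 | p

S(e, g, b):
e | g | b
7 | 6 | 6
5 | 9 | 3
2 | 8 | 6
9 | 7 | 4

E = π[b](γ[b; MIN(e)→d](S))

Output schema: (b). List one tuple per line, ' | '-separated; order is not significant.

Stepwise |·|:
  S → 4
  γ[b; MIN(e)→d](S) → 3
  π[b](γ[b; MIN(e)→d](S)) → 3

== RESULT ==
b
3
4
6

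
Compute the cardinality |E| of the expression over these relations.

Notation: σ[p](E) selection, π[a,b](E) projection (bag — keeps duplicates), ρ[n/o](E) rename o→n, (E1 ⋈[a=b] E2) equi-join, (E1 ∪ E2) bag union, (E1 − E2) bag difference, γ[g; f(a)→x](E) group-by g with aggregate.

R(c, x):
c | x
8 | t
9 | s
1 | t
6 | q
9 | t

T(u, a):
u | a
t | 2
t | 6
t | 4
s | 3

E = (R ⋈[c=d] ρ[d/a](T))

Row counts bottom-up:
  R → 5
  T → 4
  ρ[d/a](T) → 4
  (R ⋈[c=d] ρ[d/a](T)) → 1

|E| = 1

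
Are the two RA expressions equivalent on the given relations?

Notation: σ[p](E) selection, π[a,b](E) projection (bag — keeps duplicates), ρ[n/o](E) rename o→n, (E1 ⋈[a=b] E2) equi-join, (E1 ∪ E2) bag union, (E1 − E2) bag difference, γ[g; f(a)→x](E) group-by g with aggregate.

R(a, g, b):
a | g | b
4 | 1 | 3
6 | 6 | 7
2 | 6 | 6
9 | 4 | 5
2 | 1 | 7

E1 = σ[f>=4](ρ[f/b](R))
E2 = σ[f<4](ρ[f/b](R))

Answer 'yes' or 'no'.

E1 per-node cardinality:
  R → 5
  ρ[f/b](R) → 5
  σ[f>=4](ρ[f/b](R)) → 4
E2 per-node cardinality:
  R → 5
  ρ[f/b](R) → 5
  σ[f<4](ρ[f/b](R)) → 1

E1 result:
a | g | f
2 | 1 | 7
2 | 6 | 6
6 | 6 | 7
9 | 4 | 5
E2 result:
a | g | f
4 | 1 | 3
Witness: (2, 1, 7) appears 1× in E1 but 0× in E2.

no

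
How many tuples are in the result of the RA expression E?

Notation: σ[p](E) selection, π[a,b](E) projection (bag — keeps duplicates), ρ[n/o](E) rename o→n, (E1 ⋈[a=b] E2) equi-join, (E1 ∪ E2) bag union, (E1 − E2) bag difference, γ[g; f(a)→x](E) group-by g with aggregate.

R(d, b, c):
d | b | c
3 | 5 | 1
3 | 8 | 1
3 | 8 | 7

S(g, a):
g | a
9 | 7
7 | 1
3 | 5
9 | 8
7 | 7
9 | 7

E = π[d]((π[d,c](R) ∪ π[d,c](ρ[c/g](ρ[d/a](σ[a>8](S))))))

Per-node cardinality:
  R → 3
  π[d,c](R) → 3
  S → 6
  σ[a>8](S) → 0
  ρ[d/a](σ[a>8](S)) → 0
  ρ[c/g](ρ[d/a](σ[a>8](S))) → 0
  π[d,c](ρ[c/g](ρ[d/a](σ[a>8](S)))) → 0
  (π[d,c](R) ∪ π[d,c](ρ[c/g](ρ[d/a](σ[a>8](S))))) → 3
  π[d]((π[d,c](R) ∪ π[d,c](ρ[c/g](ρ[d/a](σ[a>8](S)))))) → 3

|E| = 3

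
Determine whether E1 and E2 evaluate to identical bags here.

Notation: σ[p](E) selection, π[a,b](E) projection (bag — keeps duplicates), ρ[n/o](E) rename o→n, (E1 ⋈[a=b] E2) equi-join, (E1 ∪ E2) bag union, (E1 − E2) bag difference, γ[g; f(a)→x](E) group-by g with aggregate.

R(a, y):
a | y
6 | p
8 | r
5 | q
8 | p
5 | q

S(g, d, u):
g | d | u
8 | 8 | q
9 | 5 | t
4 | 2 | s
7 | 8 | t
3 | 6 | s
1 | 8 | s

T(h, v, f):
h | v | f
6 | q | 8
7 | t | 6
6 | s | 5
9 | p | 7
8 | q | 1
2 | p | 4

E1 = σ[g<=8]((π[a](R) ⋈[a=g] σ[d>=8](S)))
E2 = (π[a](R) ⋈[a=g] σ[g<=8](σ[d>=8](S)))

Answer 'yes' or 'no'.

E1 subexpression sizes:
  R → 5
  π[a](R) → 5
  S → 6
  σ[d>=8](S) → 3
  (π[a](R) ⋈[a=g] σ[d>=8](S)) → 2
  σ[g<=8]((π[a](R) ⋈[a=g] σ[d>=8](S))) → 2
E2 subexpression sizes:
  R → 5
  π[a](R) → 5
  S → 6
  σ[d>=8](S) → 3
  σ[g<=8](σ[d>=8](S)) → 3
  (π[a](R) ⋈[a=g] σ[g<=8](σ[d>=8](S))) → 2

E1 and E2 produce the same multiset:
a | g | d | u
8 | 8 | 8 | q
8 | 8 | 8 | q

yes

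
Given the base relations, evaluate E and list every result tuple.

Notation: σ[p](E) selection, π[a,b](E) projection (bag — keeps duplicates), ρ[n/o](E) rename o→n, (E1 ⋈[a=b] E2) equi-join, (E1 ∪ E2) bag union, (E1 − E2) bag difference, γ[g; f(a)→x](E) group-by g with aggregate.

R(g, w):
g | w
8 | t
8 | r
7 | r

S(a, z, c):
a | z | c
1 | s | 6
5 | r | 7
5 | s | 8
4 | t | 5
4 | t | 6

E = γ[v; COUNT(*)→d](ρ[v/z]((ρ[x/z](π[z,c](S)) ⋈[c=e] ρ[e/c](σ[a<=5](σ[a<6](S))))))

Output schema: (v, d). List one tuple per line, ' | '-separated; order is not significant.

Subexpression sizes:
  S → 5
  π[z,c](S) → 5
  ρ[x/z](π[z,c](S)) → 5
  S → 5
  σ[a<6](S) → 5
  σ[a<=5](σ[a<6](S)) → 5
  ρ[e/c](σ[a<=5](σ[a<6](S))) → 5
  (ρ[x/z](π[z,c](S)) ⋈[c=e] ρ[e/c](σ[a<=5](σ[a<6](S)))) → 7
  ρ[v/z]((ρ[x/z](π[z,c](S)) ⋈[c=e] ρ[e/c](σ[a<=5](σ[a<6](S))))) → 7
  γ[v; COUNT(*)→d](ρ[v/z]((ρ[x/z](π[z,c](S)) ⋈[c=e] ρ[e/c](σ[a<=5](σ[a<6](S)))))) → 3

== RESULT ==
v | d
r | 1
s | 3
t | 3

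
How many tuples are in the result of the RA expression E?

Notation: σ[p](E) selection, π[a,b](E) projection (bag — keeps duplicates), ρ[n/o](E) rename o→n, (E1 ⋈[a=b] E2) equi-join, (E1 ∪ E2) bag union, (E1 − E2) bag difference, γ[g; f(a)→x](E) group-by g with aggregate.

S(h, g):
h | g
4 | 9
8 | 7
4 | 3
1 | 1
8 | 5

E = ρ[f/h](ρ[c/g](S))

Per-node cardinality:
  S → 5
  ρ[c/g](S) → 5
  ρ[f/h](ρ[c/g](S)) → 5

|E| = 5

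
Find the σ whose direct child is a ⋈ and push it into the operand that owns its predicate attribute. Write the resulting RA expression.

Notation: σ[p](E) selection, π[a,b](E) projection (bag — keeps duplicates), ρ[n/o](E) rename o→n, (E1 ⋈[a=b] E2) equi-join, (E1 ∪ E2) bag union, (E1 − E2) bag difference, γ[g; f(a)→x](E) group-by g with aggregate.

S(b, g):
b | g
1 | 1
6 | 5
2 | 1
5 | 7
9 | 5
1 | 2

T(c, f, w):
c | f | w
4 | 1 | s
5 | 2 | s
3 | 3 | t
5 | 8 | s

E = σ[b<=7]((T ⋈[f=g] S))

σ filters on b, owned by the right side.
E' = (T ⋈[f=g] σ[b<=7](S))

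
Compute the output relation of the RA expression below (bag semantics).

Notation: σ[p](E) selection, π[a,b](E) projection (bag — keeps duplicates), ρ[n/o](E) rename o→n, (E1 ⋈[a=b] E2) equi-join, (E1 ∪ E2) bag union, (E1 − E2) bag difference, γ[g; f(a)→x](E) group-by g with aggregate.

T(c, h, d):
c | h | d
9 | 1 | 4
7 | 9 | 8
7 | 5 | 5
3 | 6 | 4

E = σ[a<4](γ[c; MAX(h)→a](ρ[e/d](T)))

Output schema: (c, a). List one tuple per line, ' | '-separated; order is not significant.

Per-node cardinality:
  T → 4
  ρ[e/d](T) → 4
  γ[c; MAX(h)→a](ρ[e/d](T)) → 3
  σ[a<4](γ[c; MAX(h)→a](ρ[e/d](T))) → 1

== RESULT ==
c | a
9 | 1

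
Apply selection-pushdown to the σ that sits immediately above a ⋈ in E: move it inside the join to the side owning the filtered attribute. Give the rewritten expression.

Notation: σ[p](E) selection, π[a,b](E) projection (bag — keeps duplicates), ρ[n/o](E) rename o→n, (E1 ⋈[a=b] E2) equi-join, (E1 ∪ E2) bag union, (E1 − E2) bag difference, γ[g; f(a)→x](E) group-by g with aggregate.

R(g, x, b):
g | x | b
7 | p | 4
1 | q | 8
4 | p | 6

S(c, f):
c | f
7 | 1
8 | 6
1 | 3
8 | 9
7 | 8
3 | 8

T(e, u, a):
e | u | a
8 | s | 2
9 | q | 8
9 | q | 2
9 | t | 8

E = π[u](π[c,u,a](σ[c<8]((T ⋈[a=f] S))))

σ filters on c, owned by the right side.
E' = π[u](π[c,u,a]((T ⋈[a=f] σ[c<8](S))))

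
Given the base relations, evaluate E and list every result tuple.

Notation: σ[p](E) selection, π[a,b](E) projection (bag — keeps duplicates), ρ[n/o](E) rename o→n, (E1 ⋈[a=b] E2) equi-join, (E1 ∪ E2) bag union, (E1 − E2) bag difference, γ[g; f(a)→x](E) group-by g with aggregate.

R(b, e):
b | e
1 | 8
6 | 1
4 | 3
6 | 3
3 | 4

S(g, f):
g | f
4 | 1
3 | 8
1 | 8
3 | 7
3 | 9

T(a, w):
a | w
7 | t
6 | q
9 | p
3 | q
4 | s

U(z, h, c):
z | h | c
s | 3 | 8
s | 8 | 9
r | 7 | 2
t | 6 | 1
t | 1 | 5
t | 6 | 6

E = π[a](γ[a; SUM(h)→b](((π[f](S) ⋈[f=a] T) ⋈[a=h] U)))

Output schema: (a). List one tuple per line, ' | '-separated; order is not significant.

Subexpression sizes:
  S → 5
  π[f](S) → 5
  T → 5
  (π[f](S) ⋈[f=a] T) → 2
  U → 6
  ((π[f](S) ⋈[f=a] T) ⋈[a=h] U) → 1
  γ[a; SUM(h)→b](((π[f](S) ⋈[f=a] T) ⋈[a=h] U)) → 1
  π[a](γ[a; SUM(h)→b](((π[f](S) ⋈[f=a] T) ⋈[a=h] U))) → 1

== RESULT ==
a
7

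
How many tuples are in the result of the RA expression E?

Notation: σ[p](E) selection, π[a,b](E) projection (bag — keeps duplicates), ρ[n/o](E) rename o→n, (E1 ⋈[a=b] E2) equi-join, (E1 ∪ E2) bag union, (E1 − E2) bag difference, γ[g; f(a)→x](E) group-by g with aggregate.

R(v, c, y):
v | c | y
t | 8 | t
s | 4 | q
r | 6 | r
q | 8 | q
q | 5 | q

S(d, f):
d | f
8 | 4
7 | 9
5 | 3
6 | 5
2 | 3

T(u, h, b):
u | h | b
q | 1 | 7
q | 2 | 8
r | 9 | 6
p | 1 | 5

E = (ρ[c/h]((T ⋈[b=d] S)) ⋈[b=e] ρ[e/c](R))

Row counts bottom-up:
  T → 4
  S → 5
  (T ⋈[b=d] S) → 4
  ρ[c/h]((T ⋈[b=d] S)) → 4
  R → 5
  ρ[e/c](R) → 5
  (ρ[c/h]((T ⋈[b=d] S)) ⋈[b=e] ρ[e/c](R)) → 4

|E| = 4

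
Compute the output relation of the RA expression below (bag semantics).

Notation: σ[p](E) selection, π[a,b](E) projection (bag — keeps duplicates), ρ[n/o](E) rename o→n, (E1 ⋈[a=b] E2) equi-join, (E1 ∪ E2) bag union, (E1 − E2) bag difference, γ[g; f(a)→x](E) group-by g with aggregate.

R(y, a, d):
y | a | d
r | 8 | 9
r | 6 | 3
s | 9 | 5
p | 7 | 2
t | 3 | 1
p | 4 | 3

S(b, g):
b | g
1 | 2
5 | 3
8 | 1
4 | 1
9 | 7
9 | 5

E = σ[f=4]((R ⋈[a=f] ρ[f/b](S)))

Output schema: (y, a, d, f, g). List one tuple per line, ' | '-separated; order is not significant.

Per-node cardinality:
  R → 6
  S → 6
  ρ[f/b](S) → 6
  (R ⋈[a=f] ρ[f/b](S)) → 4
  σ[f=4]((R ⋈[a=f] ρ[f/b](S))) → 1

== RESULT ==
y | a | d | f | g
p | 4 | 3 | 4 | 1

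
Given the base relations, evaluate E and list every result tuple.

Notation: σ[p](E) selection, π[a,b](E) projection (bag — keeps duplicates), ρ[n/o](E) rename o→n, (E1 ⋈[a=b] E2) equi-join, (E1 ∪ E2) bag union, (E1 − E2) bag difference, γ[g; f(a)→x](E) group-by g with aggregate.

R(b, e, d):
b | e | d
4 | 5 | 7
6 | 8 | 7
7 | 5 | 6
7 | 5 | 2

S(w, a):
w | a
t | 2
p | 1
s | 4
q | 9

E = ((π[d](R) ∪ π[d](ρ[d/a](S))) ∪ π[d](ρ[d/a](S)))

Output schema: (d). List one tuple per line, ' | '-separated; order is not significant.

Row counts bottom-up:
  R → 4
  π[d](R) → 4
  S → 4
  ρ[d/a](S) → 4
  π[d](ρ[d/a](S)) → 4
  (π[d](R) ∪ π[d](ρ[d/a](S))) → 8
  S → 4
  ρ[d/a](S) → 4
  π[d](ρ[d/a](S)) → 4
  ((π[d](R) ∪ π[d](ρ[d/a](S))) ∪ π[d](ρ[d/a](S))) → 12

== RESULT ==
d
1
1
2
2
2
4
4
6
7
7
9
9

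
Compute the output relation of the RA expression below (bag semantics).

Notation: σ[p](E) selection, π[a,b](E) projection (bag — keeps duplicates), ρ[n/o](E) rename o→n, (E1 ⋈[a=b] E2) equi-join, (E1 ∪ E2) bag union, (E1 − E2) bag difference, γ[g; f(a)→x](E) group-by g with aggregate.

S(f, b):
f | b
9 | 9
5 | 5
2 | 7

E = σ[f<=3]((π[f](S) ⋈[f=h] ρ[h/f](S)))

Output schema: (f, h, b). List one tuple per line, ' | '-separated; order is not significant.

Subexpression sizes:
  S → 3
  π[f](S) → 3
  S → 3
  ρ[h/f](S) → 3
  (π[f](S) ⋈[f=h] ρ[h/f](S)) → 3
  σ[f<=3]((π[f](S) ⋈[f=h] ρ[h/f](S))) → 1

== RESULT ==
f | h | b
2 | 2 | 7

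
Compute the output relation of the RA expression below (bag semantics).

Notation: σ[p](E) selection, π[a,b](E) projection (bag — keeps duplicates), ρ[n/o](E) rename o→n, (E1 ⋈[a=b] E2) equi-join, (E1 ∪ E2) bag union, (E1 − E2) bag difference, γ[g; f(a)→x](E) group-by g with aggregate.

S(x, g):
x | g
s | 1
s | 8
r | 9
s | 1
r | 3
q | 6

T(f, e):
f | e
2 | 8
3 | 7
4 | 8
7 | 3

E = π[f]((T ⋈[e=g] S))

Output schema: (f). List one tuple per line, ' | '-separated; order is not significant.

Per-node cardinality:
  T → 4
  S → 6
  (T ⋈[e=g] S) → 3
  π[f]((T ⋈[e=g] S)) → 3

== RESULT ==
f
2
4
7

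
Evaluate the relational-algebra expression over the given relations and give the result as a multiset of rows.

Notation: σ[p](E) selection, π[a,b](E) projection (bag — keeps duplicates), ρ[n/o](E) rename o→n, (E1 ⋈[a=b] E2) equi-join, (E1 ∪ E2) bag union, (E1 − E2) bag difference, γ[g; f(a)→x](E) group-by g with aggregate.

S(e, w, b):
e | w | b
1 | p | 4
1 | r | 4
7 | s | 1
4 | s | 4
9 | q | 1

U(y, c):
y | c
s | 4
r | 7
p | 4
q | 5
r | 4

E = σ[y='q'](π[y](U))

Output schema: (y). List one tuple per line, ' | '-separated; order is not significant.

Per-node cardinality:
  U → 5
  π[y](U) → 5
  σ[y='q'](π[y](U)) → 1

== RESULT ==
y
q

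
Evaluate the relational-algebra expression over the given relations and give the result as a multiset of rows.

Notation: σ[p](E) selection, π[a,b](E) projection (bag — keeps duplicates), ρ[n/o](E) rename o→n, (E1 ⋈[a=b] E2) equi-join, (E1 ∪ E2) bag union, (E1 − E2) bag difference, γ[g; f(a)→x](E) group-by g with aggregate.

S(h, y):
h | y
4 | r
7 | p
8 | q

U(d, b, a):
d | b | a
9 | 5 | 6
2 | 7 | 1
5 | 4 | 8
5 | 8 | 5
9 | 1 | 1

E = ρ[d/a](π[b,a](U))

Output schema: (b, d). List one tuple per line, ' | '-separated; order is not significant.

Per-node cardinality:
  U → 5
  π[b,a](U) → 5
  ρ[d/a](π[b,a](U)) → 5

== RESULT ==
b | d
1 | 1
4 | 8
5 | 6
7 | 1
8 | 5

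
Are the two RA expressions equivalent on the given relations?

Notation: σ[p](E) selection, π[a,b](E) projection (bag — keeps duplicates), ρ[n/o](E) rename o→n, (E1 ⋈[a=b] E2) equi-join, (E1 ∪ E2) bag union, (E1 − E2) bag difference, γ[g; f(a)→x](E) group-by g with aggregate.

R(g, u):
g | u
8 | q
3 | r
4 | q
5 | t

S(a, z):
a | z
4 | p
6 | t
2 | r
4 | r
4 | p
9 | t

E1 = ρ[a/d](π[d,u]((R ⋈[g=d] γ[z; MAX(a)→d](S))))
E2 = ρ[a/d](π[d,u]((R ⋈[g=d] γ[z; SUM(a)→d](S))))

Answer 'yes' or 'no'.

E1 subexpression sizes:
  R → 4
  S → 6
  γ[z; MAX(a)→d](S) → 3
  (R ⋈[g=d] γ[z; MAX(a)→d](S)) → 2
  π[d,u]((R ⋈[g=d] γ[z; MAX(a)→d](S))) → 2
  ρ[a/d](π[d,u]((R ⋈[g=d] γ[z; MAX(a)→d](S)))) → 2
E2 subexpression sizes:
  R → 4
  S → 6
  γ[z; SUM(a)→d](S) → 3
  (R ⋈[g=d] γ[z; SUM(a)→d](S)) → 1
  π[d,u]((R ⋈[g=d] γ[z; SUM(a)→d](S))) → 1
  ρ[a/d](π[d,u]((R ⋈[g=d] γ[z; SUM(a)→d](S)))) → 1

E1 result:
a | u
4 | q
4 | q
E2 result:
a | u
8 | q
Witness: (8, 'q') appears 0× in E1 but 1× in E2.

no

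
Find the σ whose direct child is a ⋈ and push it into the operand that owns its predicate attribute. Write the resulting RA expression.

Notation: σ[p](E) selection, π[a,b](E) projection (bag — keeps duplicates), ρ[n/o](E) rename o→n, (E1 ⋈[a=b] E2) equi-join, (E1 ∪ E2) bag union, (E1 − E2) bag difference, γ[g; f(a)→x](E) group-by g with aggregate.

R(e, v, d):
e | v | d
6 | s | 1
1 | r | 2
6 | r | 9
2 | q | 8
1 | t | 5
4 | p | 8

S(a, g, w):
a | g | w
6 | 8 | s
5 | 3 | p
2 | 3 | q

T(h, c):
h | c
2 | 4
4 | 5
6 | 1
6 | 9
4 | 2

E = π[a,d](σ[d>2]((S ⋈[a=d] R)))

σ filters on d, owned by the right side.
E' = π[a,d]((S ⋈[a=d] σ[d>2](R)))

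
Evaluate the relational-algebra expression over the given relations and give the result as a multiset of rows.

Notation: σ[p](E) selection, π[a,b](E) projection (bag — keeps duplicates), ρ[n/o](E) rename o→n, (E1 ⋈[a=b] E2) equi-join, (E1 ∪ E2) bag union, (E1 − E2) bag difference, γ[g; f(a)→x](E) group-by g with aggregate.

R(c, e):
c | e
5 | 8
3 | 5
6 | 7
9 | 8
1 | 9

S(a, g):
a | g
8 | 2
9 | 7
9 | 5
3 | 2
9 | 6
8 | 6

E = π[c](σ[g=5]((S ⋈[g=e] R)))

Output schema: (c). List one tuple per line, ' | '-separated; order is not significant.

Row counts bottom-up:
  S → 6
  R → 5
  (S ⋈[g=e] R) → 2
  σ[g=5]((S ⋈[g=e] R)) → 1
  π[c](σ[g=5]((S ⋈[g=e] R))) → 1

== RESULT ==
c
3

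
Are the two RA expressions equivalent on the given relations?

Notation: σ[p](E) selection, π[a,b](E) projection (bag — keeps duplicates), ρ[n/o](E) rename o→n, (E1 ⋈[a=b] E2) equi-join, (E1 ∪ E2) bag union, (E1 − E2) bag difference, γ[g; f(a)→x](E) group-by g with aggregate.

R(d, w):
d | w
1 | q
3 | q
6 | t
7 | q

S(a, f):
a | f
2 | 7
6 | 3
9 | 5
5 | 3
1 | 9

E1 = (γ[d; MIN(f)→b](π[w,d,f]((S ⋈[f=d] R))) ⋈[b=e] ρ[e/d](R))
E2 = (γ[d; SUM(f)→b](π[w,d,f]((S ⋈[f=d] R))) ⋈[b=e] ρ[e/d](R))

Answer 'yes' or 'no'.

E1 row counts bottom-up:
  S → 5
  R → 4
  (S ⋈[f=d] R) → 3
  π[w,d,f]((S ⋈[f=d] R)) → 3
  γ[d; MIN(f)→b](π[w,d,f]((S ⋈[f=d] R))) → 2
  R → 4
  ρ[e/d](R) → 4
  (γ[d; MIN(f)→b](π[w,d,f]((S ⋈[f=d] R))) ⋈[b=e] ρ[e/d](R)) → 2
E2 row counts bottom-up:
  S → 5
  R → 4
  (S ⋈[f=d] R) → 3
  π[w,d,f]((S ⋈[f=d] R)) → 3
  γ[d; SUM(f)→b](π[w,d,f]((S ⋈[f=d] R))) → 2
  R → 4
  ρ[e/d](R) → 4
  (γ[d; SUM(f)→b](π[w,d,f]((S ⋈[f=d] R))) ⋈[b=e] ρ[e/d](R)) → 2

E1 result:
d | b | e | w
3 | 3 | 3 | q
7 | 7 | 7 | q
E2 result:
d | b | e | w
3 | 6 | 6 | t
7 | 7 | 7 | q
Witness: (3, 6, 6, 't') appears 0× in E1 but 1× in E2.

no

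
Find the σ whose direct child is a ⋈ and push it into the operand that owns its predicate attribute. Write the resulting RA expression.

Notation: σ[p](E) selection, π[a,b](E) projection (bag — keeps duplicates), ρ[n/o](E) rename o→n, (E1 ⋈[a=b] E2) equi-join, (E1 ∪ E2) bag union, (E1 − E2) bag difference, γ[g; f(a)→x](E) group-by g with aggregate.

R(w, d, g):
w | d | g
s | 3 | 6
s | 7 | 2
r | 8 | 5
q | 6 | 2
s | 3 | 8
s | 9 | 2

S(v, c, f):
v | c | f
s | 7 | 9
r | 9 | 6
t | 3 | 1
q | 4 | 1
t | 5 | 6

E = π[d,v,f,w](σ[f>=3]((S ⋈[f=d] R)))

σ filters on f, owned by the left side.
E' = π[d,v,f,w]((σ[f>=3](S) ⋈[f=d] R))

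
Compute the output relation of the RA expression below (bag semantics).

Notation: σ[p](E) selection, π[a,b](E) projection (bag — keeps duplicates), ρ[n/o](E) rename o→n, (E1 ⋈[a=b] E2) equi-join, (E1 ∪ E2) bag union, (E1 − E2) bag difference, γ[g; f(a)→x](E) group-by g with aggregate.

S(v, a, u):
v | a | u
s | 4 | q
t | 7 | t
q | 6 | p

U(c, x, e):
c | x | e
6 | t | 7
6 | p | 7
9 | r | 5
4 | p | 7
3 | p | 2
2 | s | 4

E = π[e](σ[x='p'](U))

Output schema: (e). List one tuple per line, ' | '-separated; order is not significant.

Per-node cardinality:
  U → 6
  σ[x='p'](U) → 3
  π[e](σ[x='p'](U)) → 3

== RESULT ==
e
2
7
7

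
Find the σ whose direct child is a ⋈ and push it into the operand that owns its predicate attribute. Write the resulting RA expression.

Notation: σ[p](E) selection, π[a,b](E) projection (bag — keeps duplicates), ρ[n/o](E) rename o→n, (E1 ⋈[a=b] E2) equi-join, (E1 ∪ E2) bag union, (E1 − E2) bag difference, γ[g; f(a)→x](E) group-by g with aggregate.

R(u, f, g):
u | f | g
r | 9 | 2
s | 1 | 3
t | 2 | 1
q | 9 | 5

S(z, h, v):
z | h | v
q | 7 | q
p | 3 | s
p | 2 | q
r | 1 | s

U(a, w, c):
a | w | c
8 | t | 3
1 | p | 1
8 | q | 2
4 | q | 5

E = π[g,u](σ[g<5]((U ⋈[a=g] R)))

σ filters on g, owned by the right side.
E' = π[g,u]((U ⋈[a=g] σ[g<5](R)))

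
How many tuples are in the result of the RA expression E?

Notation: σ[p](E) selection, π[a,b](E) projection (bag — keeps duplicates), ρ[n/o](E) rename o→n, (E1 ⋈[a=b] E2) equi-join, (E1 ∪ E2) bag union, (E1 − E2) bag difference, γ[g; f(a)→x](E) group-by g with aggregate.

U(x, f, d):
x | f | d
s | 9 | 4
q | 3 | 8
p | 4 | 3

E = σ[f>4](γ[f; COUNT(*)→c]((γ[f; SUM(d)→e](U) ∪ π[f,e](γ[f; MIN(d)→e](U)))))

Subexpression sizes:
  U → 3
  γ[f; SUM(d)→e](U) → 3
  U → 3
  γ[f; MIN(d)→e](U) → 3
  π[f,e](γ[f; MIN(d)→e](U)) → 3
  (γ[f; SUM(d)→e](U) ∪ π[f,e](γ[f; MIN(d)→e](U))) → 6
  γ[f; COUNT(*)→c]((γ[f; SUM(d)→e](U) ∪ π[f,e](γ[f; MIN(d)→e](U)))) → 3
  σ[f>4](γ[f; COUNT(*)→c]((γ[f; SUM(d)→e](U) ∪ π[f,e](γ[f; MIN(d)→e](U))))) → 1

|E| = 1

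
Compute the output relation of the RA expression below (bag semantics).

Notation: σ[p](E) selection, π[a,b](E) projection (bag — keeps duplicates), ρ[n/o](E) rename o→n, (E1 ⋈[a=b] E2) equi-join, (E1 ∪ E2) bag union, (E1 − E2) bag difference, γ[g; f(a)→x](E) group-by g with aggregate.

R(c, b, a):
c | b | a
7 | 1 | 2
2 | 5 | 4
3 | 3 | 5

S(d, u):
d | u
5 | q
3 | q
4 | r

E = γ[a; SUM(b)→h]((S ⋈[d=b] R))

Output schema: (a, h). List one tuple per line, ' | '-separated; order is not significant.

Subexpression sizes:
  S → 3
  R → 3
  (S ⋈[d=b] R) → 2
  γ[a; SUM(b)→h]((S ⋈[d=b] R)) → 2

== RESULT ==
a | h
4 | 5
5 | 3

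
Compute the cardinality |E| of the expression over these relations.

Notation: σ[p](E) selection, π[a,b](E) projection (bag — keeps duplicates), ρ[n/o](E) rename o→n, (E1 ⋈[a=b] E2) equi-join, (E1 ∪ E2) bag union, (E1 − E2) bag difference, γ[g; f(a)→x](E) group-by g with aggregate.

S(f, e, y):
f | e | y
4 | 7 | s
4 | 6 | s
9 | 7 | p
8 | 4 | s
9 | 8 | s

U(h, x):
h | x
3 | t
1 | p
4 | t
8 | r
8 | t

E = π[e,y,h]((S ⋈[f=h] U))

Per-node cardinality:
  S → 5
  U → 5
  (S ⋈[f=h] U) → 4
  π[e,y,h]((S ⋈[f=h] U)) → 4

|E| = 4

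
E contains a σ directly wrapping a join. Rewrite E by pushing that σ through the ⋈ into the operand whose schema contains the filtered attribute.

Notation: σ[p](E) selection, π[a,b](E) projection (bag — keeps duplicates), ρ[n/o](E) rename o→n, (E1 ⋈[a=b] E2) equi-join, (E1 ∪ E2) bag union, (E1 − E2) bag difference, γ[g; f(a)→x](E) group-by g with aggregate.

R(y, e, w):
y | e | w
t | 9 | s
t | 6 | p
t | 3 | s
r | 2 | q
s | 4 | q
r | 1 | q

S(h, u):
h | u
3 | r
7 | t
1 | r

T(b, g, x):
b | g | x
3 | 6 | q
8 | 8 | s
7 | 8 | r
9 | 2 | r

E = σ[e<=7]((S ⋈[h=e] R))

σ filters on e, owned by the right side.
E' = (S ⋈[h=e] σ[e<=7](R))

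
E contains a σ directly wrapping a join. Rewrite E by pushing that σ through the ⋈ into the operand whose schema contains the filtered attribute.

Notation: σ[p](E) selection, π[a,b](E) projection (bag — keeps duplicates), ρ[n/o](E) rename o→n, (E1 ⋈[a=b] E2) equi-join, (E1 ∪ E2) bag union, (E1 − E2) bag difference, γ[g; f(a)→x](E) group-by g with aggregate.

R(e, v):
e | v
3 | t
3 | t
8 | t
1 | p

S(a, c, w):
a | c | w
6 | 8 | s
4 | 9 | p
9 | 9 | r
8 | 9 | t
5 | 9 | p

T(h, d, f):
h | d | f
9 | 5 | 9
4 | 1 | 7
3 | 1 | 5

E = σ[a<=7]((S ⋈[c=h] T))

σ filters on a, owned by the left side.
E' = (σ[a<=7](S) ⋈[c=h] T)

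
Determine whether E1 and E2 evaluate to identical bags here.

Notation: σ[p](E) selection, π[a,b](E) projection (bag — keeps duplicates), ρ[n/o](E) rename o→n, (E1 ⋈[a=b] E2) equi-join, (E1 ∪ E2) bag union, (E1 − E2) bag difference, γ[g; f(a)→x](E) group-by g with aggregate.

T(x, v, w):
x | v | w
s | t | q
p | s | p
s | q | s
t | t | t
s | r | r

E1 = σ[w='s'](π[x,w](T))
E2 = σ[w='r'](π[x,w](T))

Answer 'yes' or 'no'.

E1 per-node cardinality:
  T → 5
  π[x,w](T) → 5
  σ[w='s'](π[x,w](T)) → 1
E2 per-node cardinality:
  T → 5
  π[x,w](T) → 5
  σ[w='r'](π[x,w](T)) → 1

E1 result:
x | w
s | s
E2 result:
x | w
s | r
Witness: ('s', 's') appears 1× in E1 but 0× in E2.

no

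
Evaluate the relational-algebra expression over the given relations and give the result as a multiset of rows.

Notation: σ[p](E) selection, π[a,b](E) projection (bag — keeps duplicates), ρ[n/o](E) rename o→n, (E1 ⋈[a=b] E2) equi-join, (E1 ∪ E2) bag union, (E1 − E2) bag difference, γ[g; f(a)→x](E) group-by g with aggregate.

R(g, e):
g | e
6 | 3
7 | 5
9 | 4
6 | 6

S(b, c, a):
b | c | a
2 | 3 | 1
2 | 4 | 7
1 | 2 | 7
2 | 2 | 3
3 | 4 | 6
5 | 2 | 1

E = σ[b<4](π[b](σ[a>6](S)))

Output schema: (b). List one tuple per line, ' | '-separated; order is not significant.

Row counts bottom-up:
  S → 6
  σ[a>6](S) → 2
  π[b](σ[a>6](S)) → 2
  σ[b<4](π[b](σ[a>6](S))) → 2

== RESULT ==
b
1
2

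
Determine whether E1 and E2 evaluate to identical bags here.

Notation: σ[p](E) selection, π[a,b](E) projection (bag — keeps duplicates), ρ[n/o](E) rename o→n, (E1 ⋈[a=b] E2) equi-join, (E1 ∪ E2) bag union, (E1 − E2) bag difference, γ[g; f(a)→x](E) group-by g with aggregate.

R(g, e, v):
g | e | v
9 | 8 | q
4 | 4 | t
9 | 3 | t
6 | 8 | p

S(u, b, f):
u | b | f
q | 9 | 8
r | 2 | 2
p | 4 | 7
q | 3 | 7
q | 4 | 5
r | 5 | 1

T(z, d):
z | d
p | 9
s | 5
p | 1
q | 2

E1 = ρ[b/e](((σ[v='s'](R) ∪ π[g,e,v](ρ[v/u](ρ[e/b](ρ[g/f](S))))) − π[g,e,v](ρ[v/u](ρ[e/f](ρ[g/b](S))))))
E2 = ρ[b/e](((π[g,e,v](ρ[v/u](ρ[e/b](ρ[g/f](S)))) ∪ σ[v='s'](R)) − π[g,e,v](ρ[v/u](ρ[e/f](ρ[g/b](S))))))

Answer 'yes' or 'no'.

E1 subexpression sizes:
  R → 4
  σ[v='s'](R) → 0
  S → 6
  ρ[g/f](S) → 6
  ρ[e/b](ρ[g/f](S)) → 6
  ρ[v/u](ρ[e/b](ρ[g/f](S))) → 6
  π[g,e,v](ρ[v/u](ρ[e/b](ρ[g/f](S)))) → 6
  (σ[v='s'](R) ∪ π[g,e,v](ρ[v/u](ρ[e/b](ρ[g/f](S))))) → 6
  S → 6
  ρ[g/b](S) → 6
  ρ[e/f](ρ[g/b](S)) → 6
  ρ[v/u](ρ[e/f](ρ[g/b](S))) → 6
  π[g,e,v](ρ[v/u](ρ[e/f](ρ[g/b](S)))) → 6
  ((σ[v='s'](R) ∪ π[g,e,v](ρ[v/u](ρ[e/b](ρ[g/f](S))))) − π[g,e,v](ρ[v/u](ρ[e/f](ρ[g/b](S))))) → 5
  ρ[b/e](((σ[v='s'](R) ∪ π[g,e,v](ρ[v/u](ρ[e/b](ρ[g/f](S))))) − π[g,e,v](ρ[v/u](ρ[e/f](ρ[g/b](S)))))) → 5
E2 subexpression sizes:
  S → 6
  ρ[g/f](S) → 6
  ρ[e/b](ρ[g/f](S)) → 6
  ρ[v/u](ρ[e/b](ρ[g/f](S))) → 6
  π[g,e,v](ρ[v/u](ρ[e/b](ρ[g/f](S)))) → 6
  R → 4
  σ[v='s'](R) → 0
  (π[g,e,v](ρ[v/u](ρ[e/b](ρ[g/f](S)))) ∪ σ[v='s'](R)) → 6
  S → 6
  ρ[g/b](S) → 6
  ρ[e/f](ρ[g/b](S)) → 6
  ρ[v/u](ρ[e/f](ρ[g/b](S))) → 6
  π[g,e,v](ρ[v/u](ρ[e/f](ρ[g/b](S)))) → 6
  ((π[g,e,v](ρ[v/u](ρ[e/b](ρ[g/f](S)))) ∪ σ[v='s'](R)) − π[g,e,v](ρ[v/u](ρ[e/f](ρ[g/b](S))))) → 5
  ρ[b/e](((π[g,e,v](ρ[v/u](ρ[e/b](ρ[g/f](S)))) ∪ σ[v='s'](R)) − π[g,e,v](ρ[v/u](ρ[e/f](ρ[g/b](S)))))) → 5

E1 and E2 produce the same multiset:
g | b | v
1 | 5 | r
5 | 4 | q
7 | 3 | q
7 | 4 | p
8 | 9 | q

yes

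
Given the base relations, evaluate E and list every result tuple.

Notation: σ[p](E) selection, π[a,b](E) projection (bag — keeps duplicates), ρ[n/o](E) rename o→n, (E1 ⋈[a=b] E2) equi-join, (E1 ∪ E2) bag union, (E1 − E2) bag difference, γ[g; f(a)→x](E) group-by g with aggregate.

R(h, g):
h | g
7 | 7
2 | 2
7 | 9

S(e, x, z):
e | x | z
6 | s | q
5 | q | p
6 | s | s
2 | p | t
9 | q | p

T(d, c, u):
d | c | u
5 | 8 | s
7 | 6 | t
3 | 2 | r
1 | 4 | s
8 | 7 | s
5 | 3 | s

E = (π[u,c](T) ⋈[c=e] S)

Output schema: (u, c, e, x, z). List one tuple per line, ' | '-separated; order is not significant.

Per-node cardinality:
  T → 6
  π[u,c](T) → 6
  S → 5
  (π[u,c](T) ⋈[c=e] S) → 3

== RESULT ==
u | c | e | x | z
r | 2 | 2 | p | t
t | 6 | 6 | s | q
t | 6 | 6 | s | s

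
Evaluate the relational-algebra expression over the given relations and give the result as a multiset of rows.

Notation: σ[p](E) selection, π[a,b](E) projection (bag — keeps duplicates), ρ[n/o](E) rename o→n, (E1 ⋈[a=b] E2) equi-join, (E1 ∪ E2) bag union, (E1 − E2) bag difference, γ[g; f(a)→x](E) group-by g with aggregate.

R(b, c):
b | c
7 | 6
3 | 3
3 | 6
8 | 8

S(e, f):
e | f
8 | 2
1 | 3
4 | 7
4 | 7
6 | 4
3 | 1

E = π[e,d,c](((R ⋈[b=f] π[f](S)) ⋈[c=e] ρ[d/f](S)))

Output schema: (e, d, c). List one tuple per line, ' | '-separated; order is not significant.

Row counts bottom-up:
  R → 4
  S → 6
  π[f](S) → 6
  (R ⋈[b=f] π[f](S)) → 4
  S → 6
  ρ[d/f](S) → 6
  ((R ⋈[b=f] π[f](S)) ⋈[c=e] ρ[d/f](S)) → 4
  π[e,d,c](((R ⋈[b=f] π[f](S)) ⋈[c=e] ρ[d/f](S))) → 4

== RESULT ==
e | d | c
3 | 1 | 3
6 | 4 | 6
6 | 4 | 6
6 | 4 | 6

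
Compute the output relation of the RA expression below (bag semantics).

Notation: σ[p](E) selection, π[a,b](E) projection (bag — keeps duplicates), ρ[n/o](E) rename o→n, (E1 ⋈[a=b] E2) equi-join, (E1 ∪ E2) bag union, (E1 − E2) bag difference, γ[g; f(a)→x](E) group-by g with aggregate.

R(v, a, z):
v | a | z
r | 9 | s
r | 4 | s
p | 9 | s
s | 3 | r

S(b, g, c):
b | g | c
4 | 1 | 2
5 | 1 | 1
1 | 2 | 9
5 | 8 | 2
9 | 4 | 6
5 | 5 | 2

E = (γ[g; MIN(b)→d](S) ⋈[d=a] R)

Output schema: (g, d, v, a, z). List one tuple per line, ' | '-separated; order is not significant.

Subexpression sizes:
  S → 6
  γ[g; MIN(b)→d](S) → 5
  R → 4
  (γ[g; MIN(b)→d](S) ⋈[d=a] R) → 3

== RESULT ==
g | d | v | a | z
1 | 4 | r | 4 | s
4 | 9 | p | 9 | s
4 | 9 | r | 9 | s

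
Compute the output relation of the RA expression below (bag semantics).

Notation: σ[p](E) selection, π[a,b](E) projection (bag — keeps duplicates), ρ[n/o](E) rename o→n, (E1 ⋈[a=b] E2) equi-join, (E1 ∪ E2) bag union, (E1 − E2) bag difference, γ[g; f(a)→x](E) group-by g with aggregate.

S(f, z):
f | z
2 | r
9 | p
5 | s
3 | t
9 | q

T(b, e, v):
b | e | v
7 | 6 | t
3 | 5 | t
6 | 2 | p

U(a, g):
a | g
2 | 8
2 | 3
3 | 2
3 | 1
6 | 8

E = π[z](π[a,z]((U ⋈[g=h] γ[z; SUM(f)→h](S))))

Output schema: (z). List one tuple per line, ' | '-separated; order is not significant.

Stepwise |·|:
  U → 5
  S → 5
  γ[z; SUM(f)→h](S) → 5
  (U ⋈[g=h] γ[z; SUM(f)→h](S)) → 2
  π[a,z]((U ⋈[g=h] γ[z; SUM(f)→h](S))) → 2
  π[z](π[a,z]((U ⋈[g=h] γ[z; SUM(f)→h](S)))) → 2

== RESULT ==
z
r
t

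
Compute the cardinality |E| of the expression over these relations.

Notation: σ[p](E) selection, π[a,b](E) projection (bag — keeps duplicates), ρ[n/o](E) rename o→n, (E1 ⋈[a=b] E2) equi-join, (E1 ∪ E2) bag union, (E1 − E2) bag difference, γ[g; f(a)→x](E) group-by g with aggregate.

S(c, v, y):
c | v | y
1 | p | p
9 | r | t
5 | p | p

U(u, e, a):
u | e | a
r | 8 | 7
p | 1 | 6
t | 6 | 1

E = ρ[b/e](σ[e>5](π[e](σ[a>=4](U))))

Per-node cardinality:
  U → 3
  σ[a>=4](U) → 2
  π[e](σ[a>=4](U)) → 2
  σ[e>5](π[e](σ[a>=4](U))) → 1
  ρ[b/e](σ[e>5](π[e](σ[a>=4](U)))) → 1

|E| = 1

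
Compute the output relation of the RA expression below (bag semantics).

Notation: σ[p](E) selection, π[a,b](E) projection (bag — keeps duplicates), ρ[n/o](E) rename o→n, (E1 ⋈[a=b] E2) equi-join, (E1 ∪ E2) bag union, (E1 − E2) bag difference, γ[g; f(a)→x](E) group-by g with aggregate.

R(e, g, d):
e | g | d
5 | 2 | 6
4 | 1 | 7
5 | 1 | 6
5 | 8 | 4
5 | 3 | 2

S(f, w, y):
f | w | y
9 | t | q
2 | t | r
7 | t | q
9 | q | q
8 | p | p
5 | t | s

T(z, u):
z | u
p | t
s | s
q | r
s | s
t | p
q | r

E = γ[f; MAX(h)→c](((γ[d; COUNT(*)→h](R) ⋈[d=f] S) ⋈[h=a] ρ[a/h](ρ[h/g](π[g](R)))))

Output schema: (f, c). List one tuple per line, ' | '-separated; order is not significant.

Row counts bottom-up:
  R → 5
  γ[d; COUNT(*)→h](R) → 4
  S → 6
  (γ[d; COUNT(*)→h](R) ⋈[d=f] S) → 2
  R → 5
  π[g](R) → 5
  ρ[h/g](π[g](R)) → 5
  ρ[a/h](ρ[h/g](π[g](R))) → 5
  ((γ[d; COUNT(*)→h](R) ⋈[d=f] S) ⋈[h=a] ρ[a/h](ρ[h/g](π[g](R)))) → 4
  γ[f; MAX(h)→c](((γ[d; COUNT(*)→h](R) ⋈[d=f] S) ⋈[h=a] ρ[a/h](ρ[h/g](π[g](R))))) → 2

== RESULT ==
f | c
2 | 1
7 | 1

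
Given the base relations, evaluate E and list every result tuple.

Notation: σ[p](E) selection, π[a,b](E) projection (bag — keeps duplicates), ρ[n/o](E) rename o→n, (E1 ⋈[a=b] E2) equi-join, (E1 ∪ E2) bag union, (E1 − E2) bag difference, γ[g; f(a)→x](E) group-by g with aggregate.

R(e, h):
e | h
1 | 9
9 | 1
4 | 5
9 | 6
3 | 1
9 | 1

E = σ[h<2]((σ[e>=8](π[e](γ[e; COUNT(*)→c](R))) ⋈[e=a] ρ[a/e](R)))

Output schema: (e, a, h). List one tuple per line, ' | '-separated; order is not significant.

Per-node cardinality:
  R → 6
  γ[e; COUNT(*)→c](R) → 4
  π[e](γ[e; COUNT(*)→c](R)) → 4
  σ[e>=8](π[e](γ[e; COUNT(*)→c](R))) → 1
  R → 6
  ρ[a/e](R) → 6
  (σ[e>=8](π[e](γ[e; COUNT(*)→c](R))) ⋈[e=a] ρ[a/e](R)) → 3
  σ[h<2]((σ[e>=8](π[e](γ[e; COUNT(*)→c](R))) ⋈[e=a] ρ[a/e](R))) → 2

== RESULT ==
e | a | h
9 | 9 | 1
9 | 9 | 1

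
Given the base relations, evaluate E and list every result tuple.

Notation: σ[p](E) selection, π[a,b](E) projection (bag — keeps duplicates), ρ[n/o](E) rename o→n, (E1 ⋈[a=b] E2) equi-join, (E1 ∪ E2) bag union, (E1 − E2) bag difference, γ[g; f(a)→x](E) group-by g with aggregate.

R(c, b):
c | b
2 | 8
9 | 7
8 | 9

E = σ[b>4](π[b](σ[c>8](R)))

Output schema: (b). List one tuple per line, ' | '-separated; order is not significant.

Row counts bottom-up:
  R → 3
  σ[c>8](R) → 1
  π[b](σ[c>8](R)) → 1
  σ[b>4](π[b](σ[c>8](R))) → 1

== RESULT ==
b
7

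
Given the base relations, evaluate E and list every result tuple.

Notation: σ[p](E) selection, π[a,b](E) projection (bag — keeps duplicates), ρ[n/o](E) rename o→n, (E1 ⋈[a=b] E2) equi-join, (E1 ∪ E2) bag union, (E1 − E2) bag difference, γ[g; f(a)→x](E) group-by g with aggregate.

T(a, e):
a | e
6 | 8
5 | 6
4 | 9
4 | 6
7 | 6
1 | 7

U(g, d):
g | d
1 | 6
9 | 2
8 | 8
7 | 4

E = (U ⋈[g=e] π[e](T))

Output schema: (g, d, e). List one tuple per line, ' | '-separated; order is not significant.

Stepwise |·|:
  U → 4
  T → 6
  π[e](T) → 6
  (U ⋈[g=e] π[e](T)) → 3

== RESULT ==
g | d | e
7 | 4 | 7
8 | 8 | 8
9 | 2 | 9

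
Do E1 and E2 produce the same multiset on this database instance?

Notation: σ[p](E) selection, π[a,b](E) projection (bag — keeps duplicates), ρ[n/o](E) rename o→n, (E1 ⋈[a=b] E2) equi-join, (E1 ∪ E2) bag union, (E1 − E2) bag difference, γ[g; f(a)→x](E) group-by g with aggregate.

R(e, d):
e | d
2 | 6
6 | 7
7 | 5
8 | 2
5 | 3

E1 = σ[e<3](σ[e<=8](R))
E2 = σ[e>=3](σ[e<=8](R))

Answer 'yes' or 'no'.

E1 per-node cardinality:
  R → 5
  σ[e<=8](R) → 5
  σ[e<3](σ[e<=8](R)) → 1
E2 per-node cardinality:
  R → 5
  σ[e<=8](R) → 5
  σ[e>=3](σ[e<=8](R)) → 4

E1 result:
e | d
2 | 6
E2 result:
e | d
5 | 3
6 | 7
7 | 5
8 | 2
Witness: (6, 7) appears 0× in E1 but 1× in E2.

no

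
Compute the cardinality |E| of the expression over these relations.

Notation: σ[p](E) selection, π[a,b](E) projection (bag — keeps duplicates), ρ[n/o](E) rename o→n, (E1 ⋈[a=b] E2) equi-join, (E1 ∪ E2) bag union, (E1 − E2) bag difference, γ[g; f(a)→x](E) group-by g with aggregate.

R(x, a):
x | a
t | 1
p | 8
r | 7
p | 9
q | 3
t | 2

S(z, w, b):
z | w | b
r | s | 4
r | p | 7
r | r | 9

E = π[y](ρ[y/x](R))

Subexpression sizes:
  R → 6
  ρ[y/x](R) → 6
  π[y](ρ[y/x](R)) → 6

|E| = 6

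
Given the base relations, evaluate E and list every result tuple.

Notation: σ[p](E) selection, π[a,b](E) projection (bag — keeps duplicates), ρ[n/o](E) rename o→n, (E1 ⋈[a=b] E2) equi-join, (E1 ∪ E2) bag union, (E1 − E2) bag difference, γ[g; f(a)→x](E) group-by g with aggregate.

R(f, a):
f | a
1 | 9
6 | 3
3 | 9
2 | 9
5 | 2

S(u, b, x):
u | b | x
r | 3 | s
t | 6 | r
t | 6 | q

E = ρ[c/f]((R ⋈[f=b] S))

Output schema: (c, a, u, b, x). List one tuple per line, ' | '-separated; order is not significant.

Row counts bottom-up:
  R → 5
  S → 3
  (R ⋈[f=b] S) → 3
  ρ[c/f]((R ⋈[f=b] S)) → 3

== RESULT ==
c | a | u | b | x
3 | 9 | r | 3 | s
6 | 3 | t | 6 | q
6 | 3 | t | 6 | r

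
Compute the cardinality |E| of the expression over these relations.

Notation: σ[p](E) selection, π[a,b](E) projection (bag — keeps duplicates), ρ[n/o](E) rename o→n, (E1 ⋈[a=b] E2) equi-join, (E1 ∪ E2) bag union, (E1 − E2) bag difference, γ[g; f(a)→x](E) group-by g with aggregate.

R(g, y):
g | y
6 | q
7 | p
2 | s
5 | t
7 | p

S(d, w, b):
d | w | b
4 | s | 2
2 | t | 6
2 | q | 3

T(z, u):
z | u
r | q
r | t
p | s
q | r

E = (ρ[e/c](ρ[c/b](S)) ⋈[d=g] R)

Row counts bottom-up:
  S → 3
  ρ[c/b](S) → 3
  ρ[e/c](ρ[c/b](S)) → 3
  R → 5
  (ρ[e/c](ρ[c/b](S)) ⋈[d=g] R) → 2

|E| = 2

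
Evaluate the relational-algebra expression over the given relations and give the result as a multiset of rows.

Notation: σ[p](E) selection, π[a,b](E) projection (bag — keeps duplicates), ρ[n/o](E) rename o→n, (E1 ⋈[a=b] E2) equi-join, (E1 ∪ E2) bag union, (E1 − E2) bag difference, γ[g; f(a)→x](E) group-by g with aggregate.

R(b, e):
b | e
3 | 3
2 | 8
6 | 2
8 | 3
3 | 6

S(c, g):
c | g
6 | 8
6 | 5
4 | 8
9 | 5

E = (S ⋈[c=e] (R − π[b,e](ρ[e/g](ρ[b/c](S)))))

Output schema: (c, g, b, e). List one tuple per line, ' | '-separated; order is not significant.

Stepwise |·|:
  S → 4
  R → 5
  S → 4
  ρ[b/c](S) → 4
  ρ[e/g](ρ[b/c](S)) → 4
  π[b,e](ρ[e/g](ρ[b/c](S))) → 4
  (R − π[b,e](ρ[e/g](ρ[b/c](S)))) → 5
  (S ⋈[c=e] (R − π[b,e](ρ[e/g](ρ[b/c](S))))) → 2

== RESULT ==
c | g | b | e
6 | 5 | 3 | 6
6 | 8 | 3 | 6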